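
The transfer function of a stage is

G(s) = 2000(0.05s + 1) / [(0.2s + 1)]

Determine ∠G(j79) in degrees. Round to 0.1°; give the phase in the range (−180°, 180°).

At ω = 79 rad/s:
zero (1 + j79·0.05) = 1 + j3.95 → |·| ≈ 4.0746, ∠ ≈ 75.79°
pole (1 + j79·0.2) = 1 + j15.8 → |·| ≈ 15.832, ∠ ≈ 86.38°
∠G = (75.79°) − (86.38°) = -10.59°

-10.6°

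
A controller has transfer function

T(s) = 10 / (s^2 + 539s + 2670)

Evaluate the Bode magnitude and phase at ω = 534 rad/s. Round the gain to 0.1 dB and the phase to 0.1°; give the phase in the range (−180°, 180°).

-92.1 dB, -134.5°

Substitute s = j534:
Numerator: 10 = 10 + j0
Denominator: (j534)^2 + 539(j534) + 2670 = -282486 + j287826
|N| = √(10² + 0²) ≈ 10, ∠N ≈ 0.00°
|D| = √(282486² + 287826²) ≈ 4.0329e+05, ∠D ≈ 134.46°
|T| = 10 / 4.0329e+05 ≈ 2.4796e-05
Gain = 20 log₁₀(2.4796e-05) ≈ -92.11 dB
∠T = 0.00° − 134.46° = -134.46°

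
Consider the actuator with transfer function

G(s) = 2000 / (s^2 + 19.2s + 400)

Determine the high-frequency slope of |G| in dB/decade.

-40 dB/decade

Each pole contributes −20 dB/decade at high frequency; each zero contributes +20 dB/decade.
Net: 0 zero(s) − 2 pole(s) → -40 dB/decade.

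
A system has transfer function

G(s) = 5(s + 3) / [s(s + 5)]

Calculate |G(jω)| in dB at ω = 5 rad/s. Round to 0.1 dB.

-1.7 dB

At s = jω = j5:
zero (s+3): 3 + j5 → |·| = √(3²+5²) = √34 ≈ 5.831, ∠ = arctan(5/3) ≈ 59.04°
pole (s+5): 5 + j5 → |·| = √(5²+5²) = √50 ≈ 7.0711, ∠ = arctan(5/5) ≈ 45.00°
pole at origin: |s| = 5, ∠ = 90.00° (in denominator)
|G| = 5 · 5.831 / 35.355 ≈ 0.82464
Gain = 20 log₁₀(0.82464) ≈ -1.67 dB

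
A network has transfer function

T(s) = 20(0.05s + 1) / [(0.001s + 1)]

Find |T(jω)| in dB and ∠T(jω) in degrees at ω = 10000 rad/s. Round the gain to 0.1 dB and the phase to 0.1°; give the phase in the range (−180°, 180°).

60.0 dB, 5.6°

At ω = 10000 rad/s:
zero (1 + j10000·0.05) = 1 + j500 → |·| ≈ 500, ∠ ≈ 89.89°
pole (1 + j10000·0.001) = 1 + j10 → |·| ≈ 10.05, ∠ ≈ 84.29°
|T| = 20 · 500 / (10.05) ≈ 995.02
Gain = 20 log₁₀(995.02) ≈ 59.96 dB
∠T = (89.89°) − (84.29°) = 5.60°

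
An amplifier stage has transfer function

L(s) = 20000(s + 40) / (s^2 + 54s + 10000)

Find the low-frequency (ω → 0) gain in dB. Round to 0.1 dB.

38.1 dB

L(0) = 20000·40 / 10000 = 80
20 log₁₀(80) ≈ 38.06 dB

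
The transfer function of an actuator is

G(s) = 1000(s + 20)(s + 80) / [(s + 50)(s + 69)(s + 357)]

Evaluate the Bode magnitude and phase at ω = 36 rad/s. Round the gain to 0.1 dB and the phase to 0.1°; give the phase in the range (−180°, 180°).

6.4 dB, 16.1°

At s = jω = j36:
zero (s+20): 20 + j36 → |·| = √(20²+36²) = √1696 ≈ 41.183, ∠ = arctan(36/20) ≈ 60.95°
zero (s+80): 80 + j36 → |·| = √(80²+36²) = √7696 ≈ 87.727, ∠ = arctan(36/80) ≈ 24.23°
pole (s+50): 50 + j36 → |·| = √(50²+36²) = √3796 ≈ 61.612, ∠ = arctan(36/50) ≈ 35.75°
pole (s+69): 69 + j36 → |·| = √(69²+36²) = √6057 ≈ 77.827, ∠ = arctan(36/69) ≈ 27.55°
pole (s+357): 357 + j36 → |·| = √(357²+36²) = √128745 ≈ 358.81, ∠ = arctan(36/357) ≈ 5.76°
|G| = 1000 · 3612.9 / 1.7205e+06 ≈ 2.0999
Gain = 20 log₁₀(2.0999) ≈ 6.44 dB
∠G = 85.18° − 69.06° = 16.12°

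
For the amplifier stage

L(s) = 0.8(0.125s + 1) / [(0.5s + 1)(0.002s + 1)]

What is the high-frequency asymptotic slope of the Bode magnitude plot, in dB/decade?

-20 dB/decade

Each pole contributes −20 dB/decade at high frequency; each zero contributes +20 dB/decade.
Net: 1 zero(s) − 2 pole(s) → -20 dB/decade.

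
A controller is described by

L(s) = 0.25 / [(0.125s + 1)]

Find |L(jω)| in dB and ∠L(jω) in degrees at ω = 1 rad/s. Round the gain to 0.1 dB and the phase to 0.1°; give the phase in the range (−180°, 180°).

-12.1 dB, -7.1°

At ω = 1 rad/s:
pole (1 + j1·0.125) = 1 + j0.125 → |·| ≈ 1.0078, ∠ ≈ 7.13°
|L| = 0.25 · 1 / (1.0078) ≈ 0.24807
Gain = 20 log₁₀(0.24807) ≈ -12.11 dB
∠L = (0°) − (7.13°) = -7.13°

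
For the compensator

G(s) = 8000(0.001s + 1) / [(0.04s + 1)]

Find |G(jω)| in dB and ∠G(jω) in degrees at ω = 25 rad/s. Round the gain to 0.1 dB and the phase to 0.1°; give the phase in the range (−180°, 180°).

At ω = 25 rad/s:
zero (1 + j25·0.001) = 1 + j0.025 → |·| ≈ 1.0003, ∠ ≈ 1.43°
pole (1 + j25·0.04) = 1 + j1 → |·| ≈ 1.4142, ∠ ≈ 45.00°
|G| = 8000 · 1.0003 / (1.4142) ≈ 5658.6
Gain = 20 log₁₀(5658.6) ≈ 75.05 dB
∠G = (1.43°) − (45.00°) = -43.57°

75.1 dB, -43.6°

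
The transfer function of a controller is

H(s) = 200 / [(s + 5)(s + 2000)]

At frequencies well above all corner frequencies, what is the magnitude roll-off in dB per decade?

-40 dB/decade

Each pole contributes −20 dB/decade at high frequency; each zero contributes +20 dB/decade.
Net: 0 zero(s) − 2 pole(s) → -40 dB/decade.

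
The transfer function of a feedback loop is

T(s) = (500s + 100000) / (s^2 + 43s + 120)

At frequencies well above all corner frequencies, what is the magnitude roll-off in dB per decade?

-20 dB/decade

Each pole contributes −20 dB/decade at high frequency; each zero contributes +20 dB/decade.
Net: 1 zero(s) − 2 pole(s) → -20 dB/decade.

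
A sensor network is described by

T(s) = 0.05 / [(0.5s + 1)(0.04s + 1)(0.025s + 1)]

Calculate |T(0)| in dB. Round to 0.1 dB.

-26.0 dB

T(0) = 0.05 · 1 / 1 = 0.05
20 log₁₀(0.05) ≈ -26.02 dB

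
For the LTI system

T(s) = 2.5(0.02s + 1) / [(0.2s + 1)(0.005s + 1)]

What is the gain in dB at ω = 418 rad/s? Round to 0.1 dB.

At ω = 418 rad/s:
zero (1 + j418·0.02) = 1 + j8.36 → |·| ≈ 8.4196, ∠ ≈ 83.18°
pole (1 + j418·0.2) = 1 + j83.6 → |·| ≈ 83.606, ∠ ≈ 89.31°
pole (1 + j418·0.005) = 1 + j2.09 → |·| ≈ 2.3169, ∠ ≈ 64.43°
|T| = 2.5 · 8.4196 / (83.606 · 2.3169) ≈ 0.10866
Gain = 20 log₁₀(0.10866) ≈ -19.28 dB

-19.3 dB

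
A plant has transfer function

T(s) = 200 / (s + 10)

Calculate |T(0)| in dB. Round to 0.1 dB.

26.0 dB

T(0) = 200 / 10 = 20
20 log₁₀(20) ≈ 26.02 dB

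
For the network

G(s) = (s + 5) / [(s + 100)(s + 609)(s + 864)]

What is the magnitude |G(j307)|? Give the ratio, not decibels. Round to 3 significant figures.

1.52e-06

At s = jω = j307:
zero (s+5): 5 + j307 → |·| = √(5²+307²) = √94274 ≈ 307.04, ∠ = arctan(307/5) ≈ 89.07°
pole (s+100): 100 + j307 → |·| = √(100²+307²) = √104249 ≈ 322.88, ∠ = arctan(307/100) ≈ 71.96°
pole (s+609): 609 + j307 → |·| = √(609²+307²) = √465130 ≈ 682, ∠ = arctan(307/609) ≈ 26.75°
pole (s+864): 864 + j307 → |·| = √(864²+307²) = √840745 ≈ 916.92, ∠ = arctan(307/864) ≈ 19.56°
|G| = 1 · 307.04 / 2.0191e+08 ≈ 1.5207e-06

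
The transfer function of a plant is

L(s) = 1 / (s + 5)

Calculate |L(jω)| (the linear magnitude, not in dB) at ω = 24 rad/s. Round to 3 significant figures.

0.0408

Substitute s = j24:
Numerator: 1 = 1 + j0
Denominator: (j24) + 5 = 5 + j24
|N| = √(1² + 0²) ≈ 1, ∠N ≈ 0.00°
|D| = √(5² + 24²) ≈ 24.515, ∠D ≈ 78.23°
|L| = 1 / 24.515 ≈ 0.040791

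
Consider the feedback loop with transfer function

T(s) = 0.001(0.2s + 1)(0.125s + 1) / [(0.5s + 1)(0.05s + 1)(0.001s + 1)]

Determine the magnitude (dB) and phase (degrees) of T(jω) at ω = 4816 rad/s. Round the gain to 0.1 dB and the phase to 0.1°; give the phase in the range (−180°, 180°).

-73.8 dB, -78.2°

At ω = 4816 rad/s:
zero (1 + j4816·0.2) = 1 + j963.2 → |·| ≈ 963.2, ∠ ≈ 89.94°
zero (1 + j4816·0.125) = 1 + j602 → |·| ≈ 602, ∠ ≈ 89.90°
pole (1 + j4816·0.5) = 1 + j2408 → |·| ≈ 2408, ∠ ≈ 89.98°
pole (1 + j4816·0.05) = 1 + j240.8 → |·| ≈ 240.8, ∠ ≈ 89.76°
pole (1 + j4816·0.001) = 1 + j4.816 → |·| ≈ 4.9187, ∠ ≈ 78.27°
|T| = 0.001 · 963.2 · 602 / (2408 · 240.8 · 4.9187) ≈ 0.00020331
Gain = 20 log₁₀(0.00020331) ≈ -73.84 dB
∠T = (89.94° + 89.90°) − (89.98° + 89.76° + 78.27°) = -78.17°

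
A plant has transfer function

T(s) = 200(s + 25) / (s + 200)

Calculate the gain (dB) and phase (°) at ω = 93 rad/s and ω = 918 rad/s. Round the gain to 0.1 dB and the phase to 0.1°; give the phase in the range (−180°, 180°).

At s = jω = j93:
zero (s+25): 25 + j93 → |·| = √(25²+93²) = √9274 ≈ 96.302, ∠ = arctan(93/25) ≈ 74.95°
pole (s+200): 200 + j93 → |·| = √(200²+93²) = √48649 ≈ 220.57, ∠ = arctan(93/200) ≈ 24.94°
|T| = 200 · 96.302 / 220.57 ≈ 87.321
Gain = 20 log₁₀(87.321) ≈ 38.82 dB
∠T = 74.95° − 24.94° = 50.01°

At s = jω = j918:
zero (s+25): 25 + j918 → |·| = √(25²+918²) = √843349 ≈ 918.34, ∠ = arctan(918/25) ≈ 88.44°
pole (s+200): 200 + j918 → |·| = √(200²+918²) = √882724 ≈ 939.53, ∠ = arctan(918/200) ≈ 77.71°
|T| = 200 · 918.34 / 939.53 ≈ 195.49
Gain = 20 log₁₀(195.49) ≈ 45.82 dB
∠T = 88.44° − 77.71° = 10.73°

ω = 93: 38.8 dB, 50.0°; ω = 918: 45.8 dB, 10.7°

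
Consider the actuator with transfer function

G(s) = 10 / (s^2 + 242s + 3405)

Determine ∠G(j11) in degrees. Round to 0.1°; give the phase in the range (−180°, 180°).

Substitute s = j11:
Numerator: 10 = 10 + j0
Denominator: (j11)^2 + 242(j11) + 3405 = 3284 + j2662
|N| = √(10² + 0²) ≈ 10, ∠N ≈ 0.00°
|D| = √(3284² + 2662²) ≈ 4227.4, ∠D ≈ 39.03°
∠G = 0.00° − 39.03° = -39.03°

-39.0°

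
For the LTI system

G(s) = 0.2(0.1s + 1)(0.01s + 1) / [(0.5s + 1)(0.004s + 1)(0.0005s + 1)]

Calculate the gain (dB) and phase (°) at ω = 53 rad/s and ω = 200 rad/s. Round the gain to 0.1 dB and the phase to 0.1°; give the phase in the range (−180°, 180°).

ω = 53: -26.9 dB, 5.9°; ω = 200: -23.2 dB, 16.8°

At ω = 53 rad/s:
zero (1 + j53·0.1) = 1 + j5.3 → |·| ≈ 5.3935, ∠ ≈ 79.32°
zero (1 + j53·0.01) = 1 + j0.53 → |·| ≈ 1.1318, ∠ ≈ 27.92°
pole (1 + j53·0.5) = 1 + j26.5 → |·| ≈ 26.519, ∠ ≈ 87.84°
pole (1 + j53·0.004) = 1 + j0.212 → |·| ≈ 1.0222, ∠ ≈ 11.97°
pole (1 + j53·0.0005) = 1 + j0.0265 → |·| ≈ 1.0004, ∠ ≈ 1.52°
|G| = 0.2 · 5.3935 · 1.1318 / (26.519 · 1.0222 · 1.0004) ≈ 0.04502
Gain = 20 log₁₀(0.04502) ≈ -26.93 dB
∠G = (79.32° + 27.92°) − (87.84° + 11.97° + 1.52°) = 5.91°

At ω = 200 rad/s:
zero (1 + j200·0.1) = 1 + j20 → |·| ≈ 20.025, ∠ ≈ 87.14°
zero (1 + j200·0.01) = 1 + j2 → |·| ≈ 2.2361, ∠ ≈ 63.43°
pole (1 + j200·0.5) = 1 + j100 → |·| ≈ 100, ∠ ≈ 89.43°
pole (1 + j200·0.004) = 1 + j0.8 → |·| ≈ 1.2806, ∠ ≈ 38.66°
pole (1 + j200·0.0005) = 1 + j0.1 → |·| ≈ 1.005, ∠ ≈ 5.71°
|G| = 0.2 · 20.025 · 2.2361 / (100 · 1.2806 · 1.005) ≈ 0.069585
Gain = 20 log₁₀(0.069585) ≈ -23.15 dB
∠G = (87.14° + 63.43°) − (89.43° + 38.66° + 5.71°) = 16.77°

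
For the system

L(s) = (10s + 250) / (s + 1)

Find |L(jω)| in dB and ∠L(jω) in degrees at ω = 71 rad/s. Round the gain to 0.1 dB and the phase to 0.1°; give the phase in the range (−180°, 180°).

20.5 dB, -18.6°

Substitute s = j71:
Numerator: 10(j71) + 250 = 250 + j710
Denominator: (j71) + 1 = 1 + j71
|N| = √(250² + 710²) ≈ 752.73, ∠N ≈ 70.60°
|D| = √(1² + 71²) ≈ 71.007, ∠D ≈ 89.19°
|L| = 752.73 / 71.007 ≈ 10.601
Gain = 20 log₁₀(10.601) ≈ 20.51 dB
∠L = 70.60° − 89.19° = -18.59°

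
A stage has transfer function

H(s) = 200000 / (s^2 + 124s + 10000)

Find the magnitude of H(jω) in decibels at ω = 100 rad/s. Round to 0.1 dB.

At s = jω = j100:
quadratic: (j100)² + 124·j100 + 10000 = 0 + j12400 → |·| ≈ 12400, ∠ ≈ 90.00°
|H| = 200000 / 12400 ≈ 16.129
Gain = 20 log₁₀(16.129) ≈ 24.15 dB

24.2 dB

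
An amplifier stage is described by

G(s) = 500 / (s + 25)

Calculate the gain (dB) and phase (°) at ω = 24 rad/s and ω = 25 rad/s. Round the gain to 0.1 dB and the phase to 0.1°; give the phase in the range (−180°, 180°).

ω = 24: 23.2 dB, -43.8°; ω = 25: 23.0 dB, -45.0°

At s = jω = j24:
pole (s+25): 25 + j24 → |·| = √(25²+24²) = √1201 ≈ 34.655, ∠ = arctan(24/25) ≈ 43.83°
|G| = 500 / 34.655 ≈ 14.428
Gain = 20 log₁₀(14.428) ≈ 23.18 dB
∠G = 0.00° − 43.83° = -43.83°

At s = jω = j25:
pole (s+25): 25 + j25 → |·| = √(25²+25²) = √1250 ≈ 35.355, ∠ = arctan(25/25) ≈ 45.00°
|G| = 500 / 35.355 ≈ 14.142
Gain = 20 log₁₀(14.142) ≈ 23.01 dB
∠G = 0.00° − 45.00° = -45.00°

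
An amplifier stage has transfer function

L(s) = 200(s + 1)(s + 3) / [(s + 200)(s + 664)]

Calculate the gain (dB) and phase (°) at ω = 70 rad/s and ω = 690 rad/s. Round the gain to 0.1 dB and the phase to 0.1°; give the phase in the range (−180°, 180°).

At s = jω = j70:
zero (s+1): 1 + j70 → |·| = √(1²+70²) = √4901 ≈ 70.007, ∠ = arctan(70/1) ≈ 89.18°
zero (s+3): 3 + j70 → |·| = √(3²+70²) = √4909 ≈ 70.064, ∠ = arctan(70/3) ≈ 87.55°
pole (s+200): 200 + j70 → |·| = √(200²+70²) = √44900 ≈ 211.9, ∠ = arctan(70/200) ≈ 19.29°
pole (s+664): 664 + j70 → |·| = √(664²+70²) = √445796 ≈ 667.68, ∠ = arctan(70/664) ≈ 6.02°
|L| = 200 · 4905 / 1.4148e+05 ≈ 6.9338
Gain = 20 log₁₀(6.9338) ≈ 16.82 dB
∠L = 176.73° − 25.31° = 151.42°

At s = jω = j690:
zero (s+1): 1 + j690 → |·| = √(1²+690²) = √476101 ≈ 690, ∠ = arctan(690/1) ≈ 89.92°
zero (s+3): 3 + j690 → |·| = √(3²+690²) = √476109 ≈ 690.01, ∠ = arctan(690/3) ≈ 89.75°
pole (s+200): 200 + j690 → |·| = √(200²+690²) = √516100 ≈ 718.4, ∠ = arctan(690/200) ≈ 73.84°
pole (s+664): 664 + j690 → |·| = √(664²+690²) = √916996 ≈ 957.6, ∠ = arctan(690/664) ≈ 46.10°
|L| = 200 · 4.7611e+05 / 6.8794e+05 ≈ 138.42
Gain = 20 log₁₀(138.42) ≈ 42.82 dB
∠L = 179.67° − 119.94° = 59.73°

ω = 70: 16.8 dB, 151.4°; ω = 690: 42.8 dB, 59.7°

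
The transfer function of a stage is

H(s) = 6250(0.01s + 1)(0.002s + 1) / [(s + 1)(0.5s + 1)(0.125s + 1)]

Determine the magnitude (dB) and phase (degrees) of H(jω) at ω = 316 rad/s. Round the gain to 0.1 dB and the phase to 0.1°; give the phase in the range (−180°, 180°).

At ω = 316 rad/s:
zero (1 + j316·0.01) = 1 + j3.16 → |·| ≈ 3.3145, ∠ ≈ 72.44°
zero (1 + j316·0.002) = 1 + j0.632 → |·| ≈ 1.183, ∠ ≈ 32.29°
pole (1 + j316·1) = 1 + j316 → |·| ≈ 316, ∠ ≈ 89.82°
pole (1 + j316·0.5) = 1 + j158 → |·| ≈ 158, ∠ ≈ 89.64°
pole (1 + j316·0.125) = 1 + j39.5 → |·| ≈ 39.513, ∠ ≈ 88.55°
|H| = 6250 · 3.3145 · 1.183 / (316 · 158 · 39.513) ≈ 0.012422
Gain = 20 log₁₀(0.012422) ≈ -38.12 dB
∠H = (72.44° + 32.29°) − (89.82° + 89.64° + 88.55°) = -163.28°

-38.1 dB, -163.3°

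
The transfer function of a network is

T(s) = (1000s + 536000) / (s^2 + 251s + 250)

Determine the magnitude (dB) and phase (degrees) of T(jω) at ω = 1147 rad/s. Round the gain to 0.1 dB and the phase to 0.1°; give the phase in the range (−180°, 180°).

Substitute s = j1147:
Numerator: 1000(j1147) + 536000 = 536000 + j1147000
Denominator: (j1147)^2 + 251(j1147) + 250 = -1315359 + j287897
|N| = √(536000² + 1147000²) ≈ 1.2661e+06, ∠N ≈ 64.95°
|D| = √(1315359² + 287897²) ≈ 1.3465e+06, ∠D ≈ 167.65°
|T| = 1.2661e+06 / 1.3465e+06 ≈ 0.94029
Gain = 20 log₁₀(0.94029) ≈ -0.53 dB
∠T = 64.95° − 167.65° = -102.70°

-0.5 dB, -102.7°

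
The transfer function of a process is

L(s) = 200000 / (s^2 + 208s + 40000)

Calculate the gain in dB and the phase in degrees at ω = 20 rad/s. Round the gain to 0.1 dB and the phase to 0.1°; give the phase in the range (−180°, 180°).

14.0 dB, -6.0°

At s = jω = j20:
quadratic: (j20)² + 208·j20 + 40000 = 39600 + j4160 → |·| ≈ 39818, ∠ ≈ 6.00°
|L| = 200000 / 39818 ≈ 5.0229
Gain = 20 log₁₀(5.0229) ≈ 14.02 dB
∠L = 0.00° − 6.00° = -6.00°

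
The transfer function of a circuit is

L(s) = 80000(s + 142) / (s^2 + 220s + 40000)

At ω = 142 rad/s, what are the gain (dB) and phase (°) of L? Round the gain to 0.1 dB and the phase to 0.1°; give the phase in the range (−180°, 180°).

At s = jω = j142:
zero (s+142): 142 + j142 → |·| = √(142²+142²) = √40328 ≈ 200.82, ∠ = arctan(142/142) ≈ 45.00°
quadratic: (j142)² + 220·j142 + 40000 = 19836 + j31240 → |·| ≈ 37005, ∠ ≈ 57.59°
|L| = 80000 · 200.82 / 37005 ≈ 434.15
Gain = 20 log₁₀(434.15) ≈ 52.75 dB
∠L = 45.00° − 57.59° = -12.59°

52.8 dB, -12.6°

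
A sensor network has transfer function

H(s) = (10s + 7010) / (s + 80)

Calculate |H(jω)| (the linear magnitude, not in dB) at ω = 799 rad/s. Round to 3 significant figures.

Substitute s = j799:
Numerator: 10(j799) + 7010 = 7010 + j7990
Denominator: (j799) + 80 = 80 + j799
|N| = √(7010² + 7990²) ≈ 10629, ∠N ≈ 48.74°
|D| = √(80² + 799²) ≈ 803, ∠D ≈ 84.28°
|H| = 10629 / 803 ≈ 13.237

13.2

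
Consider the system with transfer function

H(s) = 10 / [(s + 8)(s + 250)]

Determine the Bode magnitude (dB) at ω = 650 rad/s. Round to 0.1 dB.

-93.1 dB

At s = jω = j650:
pole (s+8): 8 + j650 → |·| = √(8²+650²) = √422564 ≈ 650.05, ∠ = arctan(650/8) ≈ 89.29°
pole (s+250): 250 + j650 → |·| = √(250²+650²) = √485000 ≈ 696.42, ∠ = arctan(650/250) ≈ 68.96°
|H| = 10 / 4.5271e+05 ≈ 2.2089e-05
Gain = 20 log₁₀(2.2089e-05) ≈ -93.12 dB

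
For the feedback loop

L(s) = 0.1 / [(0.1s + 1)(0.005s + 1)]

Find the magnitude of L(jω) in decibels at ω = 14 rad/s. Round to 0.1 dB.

At ω = 14 rad/s:
pole (1 + j14·0.1) = 1 + j1.4 → |·| ≈ 1.7205, ∠ ≈ 54.46°
pole (1 + j14·0.005) = 1 + j0.07 → |·| ≈ 1.0024, ∠ ≈ 4.00°
|L| = 0.1 · 1 / (1.7205 · 1.0024) ≈ 0.057983
Gain = 20 log₁₀(0.057983) ≈ -24.73 dB

-24.7 dB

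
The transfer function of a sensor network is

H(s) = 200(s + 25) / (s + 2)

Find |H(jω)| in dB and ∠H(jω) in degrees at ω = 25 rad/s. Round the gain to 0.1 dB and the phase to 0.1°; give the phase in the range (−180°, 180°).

At s = jω = j25:
zero (s+25): 25 + j25 → |·| = √(25²+25²) = √1250 ≈ 35.355, ∠ = arctan(25/25) ≈ 45.00°
pole (s+2): 2 + j25 → |·| = √(2²+25²) = √629 ≈ 25.08, ∠ = arctan(25/2) ≈ 85.43°
|H| = 200 · 35.355 / 25.08 ≈ 281.94
Gain = 20 log₁₀(281.94) ≈ 49.00 dB
∠H = 45.00° − 85.43° = -40.43°

49.0 dB, -40.4°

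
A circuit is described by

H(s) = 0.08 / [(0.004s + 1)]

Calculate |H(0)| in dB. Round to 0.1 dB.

H(0) = 0.08 · 1 / 1 = 0.08
20 log₁₀(0.08) ≈ -21.94 dB

-21.9 dB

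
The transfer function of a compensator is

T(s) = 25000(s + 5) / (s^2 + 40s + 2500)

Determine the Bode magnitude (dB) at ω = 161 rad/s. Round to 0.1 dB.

44.4 dB

At s = jω = j161:
zero (s+5): 5 + j161 → |·| = √(5²+161²) = √25946 ≈ 161.08, ∠ = arctan(161/5) ≈ 88.22°
quadratic: (j161)² + 40·j161 + 2500 = -23421 + j6440 → |·| ≈ 24290, ∠ ≈ 164.63°
|T| = 25000 · 161.08 / 24290 ≈ 165.79
Gain = 20 log₁₀(165.79) ≈ 44.39 dB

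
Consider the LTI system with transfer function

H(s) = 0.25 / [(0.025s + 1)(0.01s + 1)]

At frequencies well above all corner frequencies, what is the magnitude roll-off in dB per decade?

Each pole contributes −20 dB/decade at high frequency; each zero contributes +20 dB/decade.
Net: 0 zero(s) − 2 pole(s) → -40 dB/decade.

-40 dB/decade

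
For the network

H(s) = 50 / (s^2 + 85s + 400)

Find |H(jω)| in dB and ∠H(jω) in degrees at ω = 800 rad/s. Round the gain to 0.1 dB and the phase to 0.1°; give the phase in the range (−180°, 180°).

-82.2 dB, -173.9°

Substitute s = j800:
Numerator: 50 = 50 + j0
Denominator: (j800)^2 + 85(j800) + 400 = -639600 + j68000
|N| = √(50² + 0²) ≈ 50, ∠N ≈ 0.00°
|D| = √(639600² + 68000²) ≈ 6.432e+05, ∠D ≈ 173.93°
|H| = 50 / 6.432e+05 ≈ 7.7736e-05
Gain = 20 log₁₀(7.7736e-05) ≈ -82.19 dB
∠H = 0.00° − 173.93° = -173.93°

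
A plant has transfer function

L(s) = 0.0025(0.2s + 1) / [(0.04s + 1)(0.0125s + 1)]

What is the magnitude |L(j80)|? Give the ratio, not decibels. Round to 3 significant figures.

0.00845

At ω = 80 rad/s:
zero (1 + j80·0.2) = 1 + j16 → |·| ≈ 16.031, ∠ ≈ 86.42°
pole (1 + j80·0.04) = 1 + j3.2 → |·| ≈ 3.3526, ∠ ≈ 72.65°
pole (1 + j80·0.0125) = 1 + j1 → |·| ≈ 1.4142, ∠ ≈ 45.00°
|L| = 0.0025 · 16.031 / (3.3526 · 1.4142) ≈ 0.0084529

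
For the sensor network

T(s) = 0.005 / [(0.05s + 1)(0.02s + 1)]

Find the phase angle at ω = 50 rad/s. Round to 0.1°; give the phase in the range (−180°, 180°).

At ω = 50 rad/s:
pole (1 + j50·0.05) = 1 + j2.5 → |·| ≈ 2.6926, ∠ ≈ 68.20°
pole (1 + j50·0.02) = 1 + j1 → |·| ≈ 1.4142, ∠ ≈ 45.00°
∠T = (0°) − (68.20° + 45.00°) = -113.20°

-113.2°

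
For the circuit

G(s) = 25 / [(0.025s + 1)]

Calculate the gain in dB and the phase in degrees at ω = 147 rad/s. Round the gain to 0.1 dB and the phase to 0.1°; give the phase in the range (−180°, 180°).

At ω = 147 rad/s:
pole (1 + j147·0.025) = 1 + j3.675 → |·| ≈ 3.8086, ∠ ≈ 74.78°
|G| = 25 · 1 / (3.8086) ≈ 6.5641
Gain = 20 log₁₀(6.5641) ≈ 16.34 dB
∠G = (0°) − (74.78°) = -74.78°

16.3 dB, -74.8°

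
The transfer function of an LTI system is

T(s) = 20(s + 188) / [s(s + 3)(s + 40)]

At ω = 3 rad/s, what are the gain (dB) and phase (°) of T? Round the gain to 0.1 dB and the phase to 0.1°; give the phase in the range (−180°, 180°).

17.3 dB, -138.4°

At s = jω = j3:
zero (s+188): 188 + j3 → |·| = √(188²+3²) = √35353 ≈ 188.02, ∠ = arctan(3/188) ≈ 0.91°
pole (s+3): 3 + j3 → |·| = √(3²+3²) = √18 ≈ 4.2426, ∠ = arctan(3/3) ≈ 45.00°
pole (s+40): 40 + j3 → |·| = √(40²+3²) = √1609 ≈ 40.112, ∠ = arctan(3/40) ≈ 4.29°
pole at origin: |s| = 3, ∠ = 90.00° (in denominator)
|T| = 20 · 188.02 / 510.54 ≈ 7.3655
Gain = 20 log₁₀(7.3655) ≈ 17.34 dB
∠T = 0.91° − 139.29° = -138.38°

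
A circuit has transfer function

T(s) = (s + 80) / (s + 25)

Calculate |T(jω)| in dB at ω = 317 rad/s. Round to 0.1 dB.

Substitute s = j317:
Numerator: (j317) + 80 = 80 + j317
Denominator: (j317) + 25 = 25 + j317
|N| = √(80² + 317²) ≈ 326.94, ∠N ≈ 75.84°
|D| = √(25² + 317²) ≈ 317.98, ∠D ≈ 85.49°
|T| = 326.94 / 317.98 ≈ 1.0282
Gain = 20 log₁₀(1.0282) ≈ 0.24 dB

0.2 dB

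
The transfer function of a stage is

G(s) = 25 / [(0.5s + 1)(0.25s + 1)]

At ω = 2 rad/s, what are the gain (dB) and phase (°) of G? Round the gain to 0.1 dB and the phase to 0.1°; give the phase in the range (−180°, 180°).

At ω = 2 rad/s:
pole (1 + j2·0.5) = 1 + j1 → |·| ≈ 1.4142, ∠ ≈ 45.00°
pole (1 + j2·0.25) = 1 + j0.5 → |·| ≈ 1.118, ∠ ≈ 26.57°
|G| = 25 · 1 / (1.4142 · 1.118) ≈ 15.812
Gain = 20 log₁₀(15.812) ≈ 23.98 dB
∠G = (0°) − (45.00° + 26.57°) = -71.57°

24.0 dB, -71.6°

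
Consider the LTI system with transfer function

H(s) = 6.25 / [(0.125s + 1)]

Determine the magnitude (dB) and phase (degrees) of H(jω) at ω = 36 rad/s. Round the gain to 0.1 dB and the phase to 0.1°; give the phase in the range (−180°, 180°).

2.6 dB, -77.5°

At ω = 36 rad/s:
pole (1 + j36·0.125) = 1 + j4.5 → |·| ≈ 4.6098, ∠ ≈ 77.47°
|H| = 6.25 · 1 / (4.6098) ≈ 1.3558
Gain = 20 log₁₀(1.3558) ≈ 2.64 dB
∠H = (0°) − (77.47°) = -77.47°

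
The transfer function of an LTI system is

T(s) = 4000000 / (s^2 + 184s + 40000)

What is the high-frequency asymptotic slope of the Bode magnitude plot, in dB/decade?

-40 dB/decade

Each pole contributes −20 dB/decade at high frequency; each zero contributes +20 dB/decade.
Net: 0 zero(s) − 2 pole(s) → -40 dB/decade.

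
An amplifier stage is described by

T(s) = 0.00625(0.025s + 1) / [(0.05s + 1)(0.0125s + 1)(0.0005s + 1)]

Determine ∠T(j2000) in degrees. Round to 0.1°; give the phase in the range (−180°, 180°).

-133.3°

At ω = 2000 rad/s:
zero (1 + j2000·0.025) = 1 + j50 → |·| ≈ 50.01, ∠ ≈ 88.85°
pole (1 + j2000·0.05) = 1 + j100 → |·| ≈ 100, ∠ ≈ 89.43°
pole (1 + j2000·0.0125) = 1 + j25 → |·| ≈ 25.02, ∠ ≈ 87.71°
pole (1 + j2000·0.0005) = 1 + j1 → |·| ≈ 1.4142, ∠ ≈ 45.00°
∠T = (88.85°) − (89.43° + 87.71° + 45.00°) = -133.29°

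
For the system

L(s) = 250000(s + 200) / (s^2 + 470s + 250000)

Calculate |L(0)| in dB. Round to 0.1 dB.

L(0) = 250000·200 / 250000 = 200
20 log₁₀(200) ≈ 46.02 dB

46.0 dB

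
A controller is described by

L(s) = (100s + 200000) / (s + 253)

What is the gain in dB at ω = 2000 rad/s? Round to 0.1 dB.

Substitute s = j2000:
Numerator: 100(j2000) + 200000 = 200000 + j200000
Denominator: (j2000) + 253 = 253 + j2000
|N| = √(200000² + 200000²) ≈ 2.8284e+05, ∠N ≈ 45.00°
|D| = √(253² + 2000²) ≈ 2015.9, ∠D ≈ 82.79°
|L| = 2.8284e+05 / 2015.9 ≈ 140.3
Gain = 20 log₁₀(140.3) ≈ 42.94 dB

42.9 dB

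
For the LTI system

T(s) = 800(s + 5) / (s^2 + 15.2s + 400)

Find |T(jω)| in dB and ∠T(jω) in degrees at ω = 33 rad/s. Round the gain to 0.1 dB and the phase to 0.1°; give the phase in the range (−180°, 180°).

At s = jω = j33:
zero (s+5): 5 + j33 → |·| = √(5²+33²) = √1114 ≈ 33.377, ∠ = arctan(33/5) ≈ 81.38°
quadratic: (j33)² + 15.2·j33 + 400 = -689 + j501.6 → |·| ≈ 852.25, ∠ ≈ 143.94°
|T| = 800 · 33.377 / 852.25 ≈ 31.331
Gain = 20 log₁₀(31.331) ≈ 29.92 dB
∠T = 81.38° − 143.94° = -62.56°

29.9 dB, -62.6°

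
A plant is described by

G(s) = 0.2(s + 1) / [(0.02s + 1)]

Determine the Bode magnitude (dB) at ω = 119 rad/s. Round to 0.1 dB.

19.3 dB

At ω = 119 rad/s:
zero (1 + j119·1) = 1 + j119 → |·| ≈ 119, ∠ ≈ 89.52°
pole (1 + j119·0.02) = 1 + j2.38 → |·| ≈ 2.5815, ∠ ≈ 67.21°
|G| = 0.2 · 119 / (2.5815) ≈ 9.2194
Gain = 20 log₁₀(9.2194) ≈ 19.29 dB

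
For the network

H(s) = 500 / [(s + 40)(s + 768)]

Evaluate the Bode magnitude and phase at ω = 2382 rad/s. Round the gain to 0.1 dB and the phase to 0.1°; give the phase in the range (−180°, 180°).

-81.5 dB, -161.2°

At s = jω = j2382:
pole (s+40): 40 + j2382 → |·| = √(40²+2382²) = √5675524 ≈ 2382.3, ∠ = arctan(2382/40) ≈ 89.04°
pole (s+768): 768 + j2382 → |·| = √(768²+2382²) = √6263748 ≈ 2502.7, ∠ = arctan(2382/768) ≈ 72.13°
|H| = 500 / 5.9622e+06 ≈ 8.3862e-05
Gain = 20 log₁₀(8.3862e-05) ≈ -81.53 dB
∠H = 0.00° − 161.17° = -161.17°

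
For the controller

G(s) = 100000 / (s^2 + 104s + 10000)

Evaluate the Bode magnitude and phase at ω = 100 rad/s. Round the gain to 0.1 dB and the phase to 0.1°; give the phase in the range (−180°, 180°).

At s = jω = j100:
quadratic: (j100)² + 104·j100 + 10000 = 0 + j10400 → |·| ≈ 10400, ∠ ≈ 90.00°
|G| = 100000 / 10400 ≈ 9.6154
Gain = 20 log₁₀(9.6154) ≈ 19.66 dB
∠G = 0.00° − 90.00° = -90.00°

19.7 dB, -90.0°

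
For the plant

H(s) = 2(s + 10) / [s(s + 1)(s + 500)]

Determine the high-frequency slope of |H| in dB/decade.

-40 dB/decade

Each pole contributes −20 dB/decade at high frequency; each zero contributes +20 dB/decade.
Net: 1 zero(s) − 3 pole(s) → -40 dB/decade.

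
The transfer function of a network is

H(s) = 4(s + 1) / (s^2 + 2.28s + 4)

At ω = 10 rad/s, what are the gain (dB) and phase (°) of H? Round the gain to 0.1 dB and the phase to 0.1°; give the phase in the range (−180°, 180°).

At s = jω = j10:
zero (s+1): 1 + j10 → |·| = √(1²+10²) = √101 ≈ 10.05, ∠ = arctan(10/1) ≈ 84.29°
quadratic: (j10)² + 2.28·j10 + 4 = -96 + j22.8 → |·| ≈ 98.67, ∠ ≈ 166.64°
|H| = 4 · 10.05 / 98.67 ≈ 0.40742
Gain = 20 log₁₀(0.40742) ≈ -7.80 dB
∠H = 84.29° − 166.64° = -82.35°

-7.8 dB, -82.4°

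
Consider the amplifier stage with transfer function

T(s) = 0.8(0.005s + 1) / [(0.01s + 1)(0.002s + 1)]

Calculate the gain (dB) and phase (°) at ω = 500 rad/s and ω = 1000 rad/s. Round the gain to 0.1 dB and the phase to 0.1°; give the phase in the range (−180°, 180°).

ω = 500: -10.5 dB, -55.5°; ω = 1000: -14.8 dB, -69.0°

At ω = 500 rad/s:
zero (1 + j500·0.005) = 1 + j2.5 → |·| ≈ 2.6926, ∠ ≈ 68.20°
pole (1 + j500·0.01) = 1 + j5 → |·| ≈ 5.099, ∠ ≈ 78.69°
pole (1 + j500·0.002) = 1 + j1 → |·| ≈ 1.4142, ∠ ≈ 45.00°
|T| = 0.8 · 2.6926 / (5.099 · 1.4142) ≈ 0.29872
Gain = 20 log₁₀(0.29872) ≈ -10.49 dB
∠T = (68.20°) − (78.69° + 45.00°) = -55.49°

At ω = 1000 rad/s:
zero (1 + j1000·0.005) = 1 + j5 → |·| ≈ 5.099, ∠ ≈ 78.69°
pole (1 + j1000·0.01) = 1 + j10 → |·| ≈ 10.05, ∠ ≈ 84.29°
pole (1 + j1000·0.002) = 1 + j2 → |·| ≈ 2.2361, ∠ ≈ 63.43°
|T| = 0.8 · 5.099 / (10.05 · 2.2361) ≈ 0.18152
Gain = 20 log₁₀(0.18152) ≈ -14.82 dB
∠T = (78.69°) − (84.29° + 63.43°) = -69.03°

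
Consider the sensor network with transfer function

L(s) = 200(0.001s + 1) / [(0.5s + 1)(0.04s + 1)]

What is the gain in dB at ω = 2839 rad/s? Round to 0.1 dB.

-48.6 dB

At ω = 2839 rad/s:
zero (1 + j2839·0.001) = 1 + j2.839 → |·| ≈ 3.01, ∠ ≈ 70.60°
pole (1 + j2839·0.5) = 1 + j1419.5 → |·| ≈ 1419.5, ∠ ≈ 89.96°
pole (1 + j2839·0.04) = 1 + j113.56 → |·| ≈ 113.56, ∠ ≈ 89.50°
|L| = 200 · 3.01 / (1419.5 · 113.56) ≈ 0.0037345
Gain = 20 log₁₀(0.0037345) ≈ -48.56 dB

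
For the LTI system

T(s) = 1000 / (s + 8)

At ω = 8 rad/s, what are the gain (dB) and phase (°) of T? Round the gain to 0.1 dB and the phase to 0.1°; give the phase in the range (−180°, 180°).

38.9 dB, -45.0°

At s = jω = j8:
pole (s+8): 8 + j8 → |·| = √(8²+8²) = √128 ≈ 11.314, ∠ = arctan(8/8) ≈ 45.00°
|T| = 1000 / 11.314 ≈ 88.386
Gain = 20 log₁₀(88.386) ≈ 38.93 dB
∠T = 0.00° − 45.00° = -45.00°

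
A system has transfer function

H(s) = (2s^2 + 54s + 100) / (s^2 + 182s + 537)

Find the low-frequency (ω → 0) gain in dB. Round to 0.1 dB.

H(0) = 100 / 537 ≈ 0.18622
20 log₁₀(0.18622) ≈ -14.60 dB

-14.6 dB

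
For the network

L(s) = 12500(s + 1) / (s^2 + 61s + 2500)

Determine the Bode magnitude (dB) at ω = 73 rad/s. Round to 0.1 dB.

44.8 dB

At s = jω = j73:
zero (s+1): 1 + j73 → |·| = √(1²+73²) = √5330 ≈ 73.007, ∠ = arctan(73/1) ≈ 89.22°
quadratic: (j73)² + 61·j73 + 2500 = -2829 + j4453 → |·| ≈ 5275.6, ∠ ≈ 122.43°
|L| = 12500 · 73.007 / 5275.6 ≈ 172.98
Gain = 20 log₁₀(172.98) ≈ 44.76 dB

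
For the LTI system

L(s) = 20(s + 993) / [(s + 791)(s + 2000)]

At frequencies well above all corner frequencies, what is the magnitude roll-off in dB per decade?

Each pole contributes −20 dB/decade at high frequency; each zero contributes +20 dB/decade.
Net: 1 zero(s) − 2 pole(s) → -20 dB/decade.

-20 dB/decade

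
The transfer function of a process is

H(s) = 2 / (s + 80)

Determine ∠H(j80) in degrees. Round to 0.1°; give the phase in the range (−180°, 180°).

-45.0°

Substitute s = j80:
Numerator: 2 = 2 + j0
Denominator: (j80) + 80 = 80 + j80
|N| = √(2² + 0²) ≈ 2, ∠N ≈ 0.00°
|D| = √(80² + 80²) ≈ 113.14, ∠D ≈ 45.00°
∠H = 0.00° − 45.00° = -45.00°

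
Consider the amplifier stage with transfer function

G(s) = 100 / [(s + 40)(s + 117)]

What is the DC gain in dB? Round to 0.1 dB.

-33.4 dB

G(0) = 100 / (40·117) ≈ 0.021368
20 log₁₀(0.021368) ≈ -33.40 dB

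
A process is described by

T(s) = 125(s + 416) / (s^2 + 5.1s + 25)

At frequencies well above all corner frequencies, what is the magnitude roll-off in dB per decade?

Each pole contributes −20 dB/decade at high frequency; each zero contributes +20 dB/decade.
Net: 1 zero(s) − 2 pole(s) → -20 dB/decade.

-20 dB/decade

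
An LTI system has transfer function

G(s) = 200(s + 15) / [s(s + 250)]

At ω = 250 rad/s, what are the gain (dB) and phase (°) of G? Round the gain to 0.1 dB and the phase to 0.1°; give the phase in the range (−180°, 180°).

At s = jω = j250:
zero (s+15): 15 + j250 → |·| = √(15²+250²) = √62725 ≈ 250.45, ∠ = arctan(250/15) ≈ 86.57°
pole (s+250): 250 + j250 → |·| = √(250²+250²) = √125000 ≈ 353.55, ∠ = arctan(250/250) ≈ 45.00°
pole at origin: |s| = 250, ∠ = 90.00° (in denominator)
|G| = 200 · 250.45 / 88388 ≈ 0.56671
Gain = 20 log₁₀(0.56671) ≈ -4.93 dB
∠G = 86.57° − 135.00° = -48.43°

-4.9 dB, -48.4°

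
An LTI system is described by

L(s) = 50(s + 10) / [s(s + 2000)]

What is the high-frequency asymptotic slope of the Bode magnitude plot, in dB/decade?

Each pole contributes −20 dB/decade at high frequency; each zero contributes +20 dB/decade.
Net: 1 zero(s) − 2 pole(s) → -20 dB/decade.

-20 dB/decade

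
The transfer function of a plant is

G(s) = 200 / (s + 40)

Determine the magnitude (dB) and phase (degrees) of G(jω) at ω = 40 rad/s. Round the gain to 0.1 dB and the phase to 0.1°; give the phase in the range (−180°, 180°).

11.0 dB, -45.0°

Substitute s = j40:
Numerator: 200 = 200 + j0
Denominator: (j40) + 40 = 40 + j40
|N| = √(200² + 0²) ≈ 200, ∠N ≈ 0.00°
|D| = √(40² + 40²) ≈ 56.569, ∠D ≈ 45.00°
|G| = 200 / 56.569 ≈ 3.5355
Gain = 20 log₁₀(3.5355) ≈ 10.97 dB
∠G = 0.00° − 45.00° = -45.00°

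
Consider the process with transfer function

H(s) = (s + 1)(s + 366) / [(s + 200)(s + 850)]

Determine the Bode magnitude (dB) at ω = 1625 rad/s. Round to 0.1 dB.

At s = jω = j1625:
zero (s+1): 1 + j1625 → |·| = √(1²+1625²) = √2640626 ≈ 1625, ∠ = arctan(1625/1) ≈ 89.96°
zero (s+366): 366 + j1625 → |·| = √(366²+1625²) = √2774581 ≈ 1665.7, ∠ = arctan(1625/366) ≈ 77.31°
pole (s+200): 200 + j1625 → |·| = √(200²+1625²) = √2680625 ≈ 1637.3, ∠ = arctan(1625/200) ≈ 82.98°
pole (s+850): 850 + j1625 → |·| = √(850²+1625²) = √3363125 ≈ 1833.9, ∠ = arctan(1625/850) ≈ 62.39°
|H| = 1 · 2.7068e+06 / 3.0026e+06 ≈ 0.90149
Gain = 20 log₁₀(0.90149) ≈ -0.90 dB

-0.9 dB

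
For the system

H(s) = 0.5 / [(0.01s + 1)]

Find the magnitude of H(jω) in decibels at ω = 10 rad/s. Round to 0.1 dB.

-6.1 dB

At ω = 10 rad/s:
pole (1 + j10·0.01) = 1 + j0.1 → |·| ≈ 1.005, ∠ ≈ 5.71°
|H| = 0.5 · 1 / (1.005) ≈ 0.49751
Gain = 20 log₁₀(0.49751) ≈ -6.06 dB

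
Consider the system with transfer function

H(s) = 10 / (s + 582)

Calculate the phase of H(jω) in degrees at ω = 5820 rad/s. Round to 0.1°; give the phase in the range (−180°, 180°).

At s = jω = j5820:
pole (s+582): 582 + j5820 → |·| = √(582²+5820²) = √34211124 ≈ 5849, ∠ = arctan(5820/582) ≈ 84.29°
∠H = 0.00° − 84.29° = -84.29°

-84.3°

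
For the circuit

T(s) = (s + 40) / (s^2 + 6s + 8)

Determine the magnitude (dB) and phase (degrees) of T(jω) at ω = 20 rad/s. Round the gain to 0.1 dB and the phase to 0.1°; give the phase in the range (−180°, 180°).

-19.2 dB, -136.4°

Substitute s = j20:
Numerator: (j20) + 40 = 40 + j20
Denominator: (j20)^2 + 6(j20) + 8 = -392 + j120
|N| = √(40² + 20²) ≈ 44.721, ∠N ≈ 26.57°
|D| = √(392² + 120²) ≈ 409.96, ∠D ≈ 162.98°
|T| = 44.721 / 409.96 ≈ 0.10909
Gain = 20 log₁₀(0.10909) ≈ -19.24 dB
∠T = 26.57° − 162.98° = -136.41°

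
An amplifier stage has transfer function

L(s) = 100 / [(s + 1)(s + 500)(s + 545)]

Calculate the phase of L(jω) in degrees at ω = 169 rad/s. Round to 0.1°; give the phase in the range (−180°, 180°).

-125.6°

At s = jω = j169:
pole (s+1): 1 + j169 → |·| = √(1²+169²) = √28562 ≈ 169, ∠ = arctan(169/1) ≈ 89.66°
pole (s+500): 500 + j169 → |·| = √(500²+169²) = √278561 ≈ 527.79, ∠ = arctan(169/500) ≈ 18.68°
pole (s+545): 545 + j169 → |·| = √(545²+169²) = √325586 ≈ 570.6, ∠ = arctan(169/545) ≈ 17.23°
∠L = 0.00° − 125.57° = -125.57°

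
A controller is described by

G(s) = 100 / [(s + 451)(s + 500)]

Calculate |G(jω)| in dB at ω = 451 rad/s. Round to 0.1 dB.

At s = jω = j451:
pole (s+451): 451 + j451 → |·| = √(451²+451²) = √406802 ≈ 637.81, ∠ = arctan(451/451) ≈ 45.00°
pole (s+500): 500 + j451 → |·| = √(500²+451²) = √453401 ≈ 673.35, ∠ = arctan(451/500) ≈ 42.05°
|G| = 100 / 4.2947e+05 ≈ 0.00023285
Gain = 20 log₁₀(0.00023285) ≈ -72.66 dB

-72.7 dB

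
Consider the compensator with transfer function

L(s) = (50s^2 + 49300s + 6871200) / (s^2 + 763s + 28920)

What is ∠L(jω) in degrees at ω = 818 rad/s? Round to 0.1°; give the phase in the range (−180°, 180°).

-12.3°

Substitute s = j818:
Numerator: 50(j818)^2 + 49300(j818) + 6871200 = -26585000 + j40327400
Denominator: (j818)^2 + 763(j818) + 28920 = -640204 + j624134
|N| = √(26585000² + 40327400²) ≈ 4.8302e+07, ∠N ≈ 123.39°
|D| = √(640204² + 624134²) ≈ 8.9409e+05, ∠D ≈ 135.73°
∠L = 123.39° − 135.73° = -12.34°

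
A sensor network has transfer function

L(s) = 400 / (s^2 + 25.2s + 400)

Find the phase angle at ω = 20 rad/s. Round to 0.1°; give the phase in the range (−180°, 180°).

At s = jω = j20:
quadratic: (j20)² + 25.2·j20 + 400 = 0 + j504 → |·| ≈ 504, ∠ ≈ 90.00°
∠L = 0.00° − 90.00° = -90.00°

-90.0°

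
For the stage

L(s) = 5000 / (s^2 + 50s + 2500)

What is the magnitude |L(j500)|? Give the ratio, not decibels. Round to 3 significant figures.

0.0201

At s = jω = j500:
quadratic: (j500)² + 50·j500 + 2500 = -247500 + j25000 → |·| ≈ 2.4876e+05, ∠ ≈ 174.23°
|L| = 5000 / 2.4876e+05 ≈ 0.0201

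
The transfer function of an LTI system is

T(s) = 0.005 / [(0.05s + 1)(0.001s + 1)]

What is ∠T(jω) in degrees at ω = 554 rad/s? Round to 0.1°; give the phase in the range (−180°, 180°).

At ω = 554 rad/s:
pole (1 + j554·0.05) = 1 + j27.7 → |·| ≈ 27.718, ∠ ≈ 87.93°
pole (1 + j554·0.001) = 1 + j0.554 → |·| ≈ 1.1432, ∠ ≈ 28.99°
∠T = (0°) − (87.93° + 28.99°) = -116.92°

-116.9°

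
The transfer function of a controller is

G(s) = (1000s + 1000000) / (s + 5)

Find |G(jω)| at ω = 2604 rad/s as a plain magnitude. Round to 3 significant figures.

Substitute s = j2604:
Numerator: 1000(j2604) + 1000000 = 1000000 + j2604000
Denominator: (j2604) + 5 = 5 + j2604
|N| = √(1000000² + 2604000²) ≈ 2.7894e+06, ∠N ≈ 68.99°
|D| = √(5² + 2604²) ≈ 2604, ∠D ≈ 89.89°
|G| = 2.7894e+06 / 2604 ≈ 1071.2

1.07e+03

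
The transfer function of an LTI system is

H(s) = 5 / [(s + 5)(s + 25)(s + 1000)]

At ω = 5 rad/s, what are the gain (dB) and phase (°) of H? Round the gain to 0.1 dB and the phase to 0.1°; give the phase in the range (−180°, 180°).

-91.1 dB, -56.6°

At s = jω = j5:
pole (s+5): 5 + j5 → |·| = √(5²+5²) = √50 ≈ 7.0711, ∠ = arctan(5/5) ≈ 45.00°
pole (s+25): 25 + j5 → |·| = √(25²+5²) = √650 ≈ 25.495, ∠ = arctan(5/25) ≈ 11.31°
pole (s+1000): 1000 + j5 → |·| = √(1000²+5²) = √1000025 ≈ 1000, ∠ = arctan(5/1000) ≈ 0.29°
|H| = 5 / 1.8028e+05 ≈ 2.7735e-05
Gain = 20 log₁₀(2.7735e-05) ≈ -91.14 dB
∠H = 0.00° − 56.60° = -56.60°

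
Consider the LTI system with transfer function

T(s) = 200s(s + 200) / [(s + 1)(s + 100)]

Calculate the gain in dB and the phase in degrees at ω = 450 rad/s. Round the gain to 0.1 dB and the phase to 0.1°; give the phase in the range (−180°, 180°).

At s = jω = j450:
zero (s+200): 200 + j450 → |·| = √(200²+450²) = √242500 ≈ 492.44, ∠ = arctan(450/200) ≈ 66.04°
zero at origin: s = j450 → |·| = 450, ∠ = 90.00°
pole (s+1): 1 + j450 → |·| = √(1²+450²) = √202501 ≈ 450, ∠ = arctan(450/1) ≈ 89.87°
pole (s+100): 100 + j450 → |·| = √(100²+450²) = √212500 ≈ 460.98, ∠ = arctan(450/100) ≈ 77.47°
|T| = 200 · 2.216e+05 / 2.0744e+05 ≈ 213.65
Gain = 20 log₁₀(213.65) ≈ 46.59 dB
∠T = 156.04° − 167.34° = -11.30°

46.6 dB, -11.3°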